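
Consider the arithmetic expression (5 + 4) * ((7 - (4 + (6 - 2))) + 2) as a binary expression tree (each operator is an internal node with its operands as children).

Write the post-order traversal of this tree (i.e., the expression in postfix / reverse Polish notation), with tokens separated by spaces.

Post-order on an expression tree gives postfix notation: for each operator, emit left operand, right operand, then the operator.

5 4 + 7 4 6 2 - + - 2 + *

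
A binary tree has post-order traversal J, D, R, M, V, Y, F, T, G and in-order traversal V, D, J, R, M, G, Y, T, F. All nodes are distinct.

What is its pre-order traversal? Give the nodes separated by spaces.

G V M R D J T Y F

The last element of post-order is the root; it splits in-order into left and right subtrees.
Root G: left subtree has 5 nodes {V, D, J, R, M}, right has 3 {Y, T, F}.
  Root V: left subtree has 0 nodes { }, right has 4 {D, J, R, M}.
    Root M: left subtree has 3 nodes {D, J, R}, right has 0 { }.
      Root R: left subtree has 2 nodes {D, J}, right has 0 { }.
        Root D: left subtree has 0 nodes { }, right has 1 {J}.
  Root T: left subtree has 1 node {Y}, right has 1 {F}.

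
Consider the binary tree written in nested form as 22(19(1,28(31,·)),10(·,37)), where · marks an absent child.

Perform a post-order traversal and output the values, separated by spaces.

Post-order visits the left subtree, then the right subtree, then the node.
At 22: go left to 19.
  At 19: go left to 1.
    1 is a leaf — visit 1.
  At 19: go right to 28.
    At 28: go left to 31.
      31 is a leaf — visit 31.
    At 28: no right child.
    Visit 28.
  Visit 19.
At 22: go right to 10.
  At 10: no left child.
  At 10: go right to 37.
    37 is a leaf — visit 37.
  Visit 10.
Visit 22.

1 31 28 19 37 10 22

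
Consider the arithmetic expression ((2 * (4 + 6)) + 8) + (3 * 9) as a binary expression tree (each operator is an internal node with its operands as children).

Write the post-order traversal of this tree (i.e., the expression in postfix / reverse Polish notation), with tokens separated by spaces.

Post-order on an expression tree gives postfix notation: for each operator, emit left operand, right operand, then the operator.

2 4 6 + * 8 + 3 9 * +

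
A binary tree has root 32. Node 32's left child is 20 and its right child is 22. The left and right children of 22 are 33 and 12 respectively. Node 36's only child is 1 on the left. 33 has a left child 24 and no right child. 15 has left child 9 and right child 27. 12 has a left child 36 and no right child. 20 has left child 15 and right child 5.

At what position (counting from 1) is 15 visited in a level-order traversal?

Level-order visits nodes level by level from the root, left to right within each level.
Level 0: 32
Level 1: 20, 22
Level 2: 15, 5, 33, 12
Level 3: 9, 27, 24, 36
Level 4: 1
Full level-order sequence: 32, 20, 22, 15, 5, 33, 12, 9, 27, 24, 36, 1.

4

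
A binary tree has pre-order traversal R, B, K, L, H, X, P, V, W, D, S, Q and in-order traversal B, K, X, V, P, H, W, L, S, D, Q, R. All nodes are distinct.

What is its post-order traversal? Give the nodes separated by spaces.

The first element of pre-order is the root; it splits in-order into left and right subtrees.
Root R: left subtree has 11 nodes {B, K, X, V, P, H, W, L, S, D, Q}, right has 0 { }.
  Root B: left subtree has 0 nodes { }, right has 10 {K, X, V, P, H, W, L, S, D, Q}.
    Root K: left subtree has 0 nodes { }, right has 9 {X, V, P, H, W, L, S, D, Q}.
      Root L: left subtree has 5 nodes {X, V, P, H, W}, right has 3 {S, D, Q}.
        Root H: left subtree has 3 nodes {X, V, P}, right has 1 {W}.
          Root X: left subtree has 0 nodes { }, right has 2 {V, P}.
            Root P: left subtree has 1 node {V}, right has 0 { }.
        Root D: left subtree has 1 node {S}, right has 1 {Q}.

V P X W H S Q D L K B R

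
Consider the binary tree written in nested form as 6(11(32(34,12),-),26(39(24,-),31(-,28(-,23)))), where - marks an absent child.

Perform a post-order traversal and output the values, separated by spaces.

34 12 32 11 24 39 23 28 31 26 6

Post-order visits the left subtree, then the right subtree, then the node.
At 6: go left to 11.
  At 11: go left to 32.
    At 32: go left to 34.
      34 is a leaf — visit 34.
    At 32: go right to 12.
      12 is a leaf — visit 12.
    Visit 32.
  At 11: no right child.
  Visit 11.
At 6: go right to 26.
  At 26: go left to 39.
    At 39: go left to 24.
      24 is a leaf — visit 24.
    At 39: no right child.
    Visit 39.
  At 26: go right to 31.
    At 31: no left child.
    At 31: go right to 28.
      At 28: no left child.
      At 28: go right to 23.
        23 is a leaf — visit 23.
      Visit 28.
    Visit 31.
  Visit 26.
Visit 6.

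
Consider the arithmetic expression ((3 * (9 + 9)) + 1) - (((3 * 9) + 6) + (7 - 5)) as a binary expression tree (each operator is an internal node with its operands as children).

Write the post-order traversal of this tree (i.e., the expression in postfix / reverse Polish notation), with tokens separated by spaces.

Post-order on an expression tree gives postfix notation: for each operator, emit left operand, right operand, then the operator.

3 9 9 + * 1 + 3 9 * 6 + 7 5 - + -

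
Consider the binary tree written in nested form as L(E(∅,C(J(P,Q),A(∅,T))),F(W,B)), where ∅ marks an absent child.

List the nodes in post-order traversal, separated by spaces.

P Q J T A C E W B F L

Post-order visits the left subtree, then the right subtree, then the node.
At L: go left to E.
  At E: no left child.
  At E: go right to C.
    At C: go left to J.
      At J: go left to P.
        P is a leaf — visit P.
      At J: go right to Q.
        Q is a leaf — visit Q.
      Visit J.
    At C: go right to A.
      At A: no left child.
      At A: go right to T.
        T is a leaf — visit T.
      Visit A.
    Visit C.
  Visit E.
At L: go right to F.
  At F: go left to W.
    W is a leaf — visit W.
  At F: go right to B.
    B is a leaf — visit B.
  Visit F.
Visit L.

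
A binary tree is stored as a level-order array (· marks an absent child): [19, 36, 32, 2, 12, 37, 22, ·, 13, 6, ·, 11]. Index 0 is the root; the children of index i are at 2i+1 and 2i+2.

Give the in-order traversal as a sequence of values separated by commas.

In-order visits the left subtree, then the node, then the right subtree.
At 19: go left to 36.
  At 36: go left to 2.
    At 2: no left child.
    Visit 2.
    At 2: go right to 13.
      13 is a leaf — visit 13.
  Visit 36.
  At 36: go right to 12.
    At 12: go left to 6.
      6 is a leaf — visit 6.
    Visit 12.
    At 12: no right child.
Visit 19.
At 19: go right to 32.
  At 32: go left to 37.
    At 37: go left to 11.
      11 is a leaf — visit 11.
    Visit 37.
    At 37: no right child.
  Visit 32.
  At 32: go right to 22.
    22 is a leaf — visit 22.

2, 13, 36, 6, 12, 19, 11, 37, 32, 22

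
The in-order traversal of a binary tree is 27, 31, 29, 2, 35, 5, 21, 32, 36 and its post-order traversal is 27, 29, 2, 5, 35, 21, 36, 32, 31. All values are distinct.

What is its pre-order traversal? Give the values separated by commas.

The last element of post-order is the root; it splits in-order into left and right subtrees.
Root 31: left subtree has 1 node {27}, right has 7 {29, 2, 35, 5, 21, 32, 36}.
  Root 32: left subtree has 5 nodes {29, 2, 35, 5, 21}, right has 1 {36}.
    Root 21: left subtree has 4 nodes {29, 2, 35, 5}, right has 0 { }.
      Root 35: left subtree has 2 nodes {29, 2}, right has 1 {5}.
        Root 2: left subtree has 1 node {29}, right has 0 { }.

31, 27, 32, 21, 35, 2, 29, 5, 36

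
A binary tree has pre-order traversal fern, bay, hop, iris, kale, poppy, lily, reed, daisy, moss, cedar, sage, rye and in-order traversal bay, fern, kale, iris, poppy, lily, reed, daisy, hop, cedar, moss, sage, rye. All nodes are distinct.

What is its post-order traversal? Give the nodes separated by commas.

bay, kale, daisy, reed, lily, poppy, iris, cedar, rye, sage, moss, hop, fern

The first element of pre-order is the root; it splits in-order into left and right subtrees.
Root fern: left subtree has 1 node {bay}, right has 11 {kale, iris, poppy, lily, reed, daisy, hop, cedar, moss, sage, rye}.
  Root hop: left subtree has 6 nodes {kale, iris, poppy, lily, reed, daisy}, right has 4 {cedar, moss, sage, rye}.
    Root iris: left subtree has 1 node {kale}, right has 4 {poppy, lily, reed, daisy}.
      Root poppy: left subtree has 0 nodes { }, right has 3 {lily, reed, daisy}.
        Root lily: left subtree has 0 nodes { }, right has 2 {reed, daisy}.
          Root reed: left subtree has 0 nodes { }, right has 1 {daisy}.
    Root moss: left subtree has 1 node {cedar}, right has 2 {sage, rye}.
      Root sage: left subtree has 0 nodes { }, right has 1 {rye}.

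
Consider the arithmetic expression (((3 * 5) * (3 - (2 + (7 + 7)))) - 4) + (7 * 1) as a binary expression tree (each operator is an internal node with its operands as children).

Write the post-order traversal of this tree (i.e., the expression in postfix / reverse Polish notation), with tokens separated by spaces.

Post-order on an expression tree gives postfix notation: for each operator, emit left operand, right operand, then the operator.

3 5 * 3 2 7 7 + + - * 4 - 7 1 * +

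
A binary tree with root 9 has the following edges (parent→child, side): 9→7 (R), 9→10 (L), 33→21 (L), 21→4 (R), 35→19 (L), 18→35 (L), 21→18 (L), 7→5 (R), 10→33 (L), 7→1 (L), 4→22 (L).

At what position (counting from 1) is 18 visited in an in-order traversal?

3

In-order visits the left subtree, then the node, then the right subtree.
At 9: go left to 10.
  At 10: go left to 33.
    At 33: go left to 21.
      At 21: go left to 18.
        At 18: go left to 35.
          At 35: go left to 19.
            19 is a leaf — visit 19.
          Visit 35.
          At 35: no right child.
        Visit 18.
        At 18: no right child.
      Visit 21.
      At 21: go right to 4.
        At 4: go left to 22.
          22 is a leaf — visit 22.
        Visit 4.
        At 4: no right child.
    Visit 33.
    At 33: no right child.
  Visit 10.
  At 10: no right child.
Visit 9.
At 9: go right to 7.
  At 7: go left to 1.
    1 is a leaf — visit 1.
  Visit 7.
  At 7: go right to 5.
    5 is a leaf — visit 5.
Full in-order sequence: 19, 35, 18, 21, 22, 4, 33, 10, 9, 1, 7, 5.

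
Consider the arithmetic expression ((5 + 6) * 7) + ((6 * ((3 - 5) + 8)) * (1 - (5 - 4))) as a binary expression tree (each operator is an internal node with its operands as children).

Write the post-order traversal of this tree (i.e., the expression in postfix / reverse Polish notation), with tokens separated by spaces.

5 6 + 7 * 6 3 5 - 8 + * 1 5 4 - - * +

Post-order on an expression tree gives postfix notation: for each operator, emit left operand, right operand, then the operator.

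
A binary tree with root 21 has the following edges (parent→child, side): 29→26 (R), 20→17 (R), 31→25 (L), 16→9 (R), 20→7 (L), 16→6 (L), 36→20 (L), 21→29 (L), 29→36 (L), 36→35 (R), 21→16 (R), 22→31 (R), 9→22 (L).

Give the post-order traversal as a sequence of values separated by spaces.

7 17 20 35 36 26 29 6 25 31 22 9 16 21

Post-order visits the left subtree, then the right subtree, then the node.
At 21: go left to 29.
  At 29: go left to 36.
    At 36: go left to 20.
      At 20: go left to 7.
        7 is a leaf — visit 7.
      At 20: go right to 17.
        17 is a leaf — visit 17.
      Visit 20.
    At 36: go right to 35.
      35 is a leaf — visit 35.
    Visit 36.
  At 29: go right to 26.
    26 is a leaf — visit 26.
  Visit 29.
At 21: go right to 16.
  At 16: go left to 6.
    6 is a leaf — visit 6.
  At 16: go right to 9.
    At 9: go left to 22.
      At 22: no left child.
      At 22: go right to 31.
        At 31: go left to 25.
          25 is a leaf — visit 25.
        At 31: no right child.
        Visit 31.
      Visit 22.
    At 9: no right child.
    Visit 9.
  Visit 16.
Visit 21.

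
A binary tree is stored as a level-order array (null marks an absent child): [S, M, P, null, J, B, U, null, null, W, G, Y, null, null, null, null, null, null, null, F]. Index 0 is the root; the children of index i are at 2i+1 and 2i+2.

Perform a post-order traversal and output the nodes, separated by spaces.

F W G J M Y B U P S

Post-order visits the left subtree, then the right subtree, then the node.
At S: go left to M.
  At M: no left child.
  At M: go right to J.
    At J: go left to W.
      At W: go left to F.
        F is a leaf — visit F.
      At W: no right child.
      Visit W.
    At J: go right to G.
      G is a leaf — visit G.
    Visit J.
  Visit M.
At S: go right to P.
  At P: go left to B.
    At B: go left to Y.
      Y is a leaf — visit Y.
    At B: no right child.
    Visit B.
  At P: go right to U.
    U is a leaf — visit U.
  Visit P.
Visit S.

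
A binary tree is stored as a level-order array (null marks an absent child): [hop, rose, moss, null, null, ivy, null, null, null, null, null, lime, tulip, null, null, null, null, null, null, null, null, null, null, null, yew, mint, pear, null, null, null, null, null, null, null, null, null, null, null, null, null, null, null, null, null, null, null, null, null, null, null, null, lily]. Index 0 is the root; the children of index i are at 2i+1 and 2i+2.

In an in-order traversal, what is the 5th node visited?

In-order visits the left subtree, then the node, then the right subtree.
At hop: go left to rose.
  rose is a leaf — visit rose.
Visit hop.
At hop: go right to moss.
  At moss: go left to ivy.
    At ivy: go left to lime.
      At lime: no left child.
      Visit lime.
      At lime: go right to yew.
        yew is a leaf — visit yew.
    Visit ivy.
    At ivy: go right to tulip.
      At tulip: go left to mint.
        At mint: go left to lily.
          lily is a leaf — visit lily.
        Visit mint.
        At mint: no right child.
      Visit tulip.
      At tulip: go right to pear.
        pear is a leaf — visit pear.
  Visit moss.
  At moss: no right child.
Full in-order sequence: rose, hop, lime, yew, ivy, lily, mint, tulip, pear, moss.

ivy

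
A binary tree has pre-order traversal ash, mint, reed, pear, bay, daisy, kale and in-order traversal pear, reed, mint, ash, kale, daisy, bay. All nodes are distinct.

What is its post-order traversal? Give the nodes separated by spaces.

The first element of pre-order is the root; it splits in-order into left and right subtrees.
Root ash: left subtree has 3 nodes {pear, reed, mint}, right has 3 {kale, daisy, bay}.
  Root mint: left subtree has 2 nodes {pear, reed}, right has 0 { }.
    Root reed: left subtree has 1 node {pear}, right has 0 { }.
  Root bay: left subtree has 2 nodes {kale, daisy}, right has 0 { }.
    Root daisy: left subtree has 1 node {kale}, right has 0 { }.

pear reed mint kale daisy bay ash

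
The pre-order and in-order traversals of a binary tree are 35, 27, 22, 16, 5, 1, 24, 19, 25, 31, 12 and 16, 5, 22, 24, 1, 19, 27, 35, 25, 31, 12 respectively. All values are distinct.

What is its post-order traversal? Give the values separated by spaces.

The first element of pre-order is the root; it splits in-order into left and right subtrees.
Root 35: left subtree has 7 nodes {16, 5, 22, 24, 1, 19, 27}, right has 3 {25, 31, 12}.
  Root 27: left subtree has 6 nodes {16, 5, 22, 24, 1, 19}, right has 0 { }.
    Root 22: left subtree has 2 nodes {16, 5}, right has 3 {24, 1, 19}.
      Root 16: left subtree has 0 nodes { }, right has 1 {5}.
      Root 1: left subtree has 1 node {24}, right has 1 {19}.
  Root 25: left subtree has 0 nodes { }, right has 2 {31, 12}.
    Root 31: left subtree has 0 nodes { }, right has 1 {12}.

5 16 24 19 1 22 27 12 31 25 35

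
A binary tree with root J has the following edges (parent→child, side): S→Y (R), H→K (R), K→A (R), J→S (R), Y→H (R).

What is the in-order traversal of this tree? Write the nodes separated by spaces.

J S Y H K A

In-order visits the left subtree, then the node, then the right subtree.
At J: no left child.
Visit J.
At J: go right to S.
  At S: no left child.
  Visit S.
  At S: go right to Y.
    At Y: no left child.
    Visit Y.
    At Y: go right to H.
      At H: no left child.
      Visit H.
      At H: go right to K.
        At K: no left child.
        Visit K.
        At K: go right to A.
          A is a leaf — visit A.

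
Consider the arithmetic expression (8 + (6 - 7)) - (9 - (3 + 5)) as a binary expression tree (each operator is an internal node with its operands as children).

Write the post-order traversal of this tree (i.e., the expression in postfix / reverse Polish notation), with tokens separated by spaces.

8 6 7 - + 9 3 5 + - -

Post-order on an expression tree gives postfix notation: for each operator, emit left operand, right operand, then the operator.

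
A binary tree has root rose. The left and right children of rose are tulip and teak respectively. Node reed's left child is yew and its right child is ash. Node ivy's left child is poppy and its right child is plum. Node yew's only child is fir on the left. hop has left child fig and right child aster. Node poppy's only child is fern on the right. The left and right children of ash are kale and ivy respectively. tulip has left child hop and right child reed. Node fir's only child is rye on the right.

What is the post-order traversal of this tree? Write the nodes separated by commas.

fig, aster, hop, rye, fir, yew, kale, fern, poppy, plum, ivy, ash, reed, tulip, teak, rose

Post-order visits the left subtree, then the right subtree, then the node.
At rose: go left to tulip.
  At tulip: go left to hop.
    At hop: go left to fig.
      fig is a leaf — visit fig.
    At hop: go right to aster.
      aster is a leaf — visit aster.
    Visit hop.
  At tulip: go right to reed.
    At reed: go left to yew.
      At yew: go left to fir.
        At fir: no left child.
        At fir: go right to rye.
          rye is a leaf — visit rye.
        Visit fir.
      At yew: no right child.
      Visit yew.
    At reed: go right to ash.
      At ash: go left to kale.
        kale is a leaf — visit kale.
      At ash: go right to ivy.
        At ivy: go left to poppy.
          At poppy: no left child.
          At poppy: go right to fern.
            fern is a leaf — visit fern.
          Visit poppy.
        At ivy: go right to plum.
          plum is a leaf — visit plum.
        Visit ivy.
      Visit ash.
    Visit reed.
  Visit tulip.
At rose: go right to teak.
  teak is a leaf — visit teak.
Visit rose.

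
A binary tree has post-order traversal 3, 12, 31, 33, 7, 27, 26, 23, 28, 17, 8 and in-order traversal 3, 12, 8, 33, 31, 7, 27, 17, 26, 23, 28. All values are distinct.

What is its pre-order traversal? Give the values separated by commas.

8, 12, 3, 17, 27, 7, 33, 31, 28, 23, 26

The last element of post-order is the root; it splits in-order into left and right subtrees.
Root 8: left subtree has 2 nodes {3, 12}, right has 8 {33, 31, 7, 27, 17, 26, 23, 28}.
  Root 12: left subtree has 1 node {3}, right has 0 { }.
  Root 17: left subtree has 4 nodes {33, 31, 7, 27}, right has 3 {26, 23, 28}.
    Root 27: left subtree has 3 nodes {33, 31, 7}, right has 0 { }.
      Root 7: left subtree has 2 nodes {33, 31}, right has 0 { }.
        Root 33: left subtree has 0 nodes { }, right has 1 {31}.
    Root 28: left subtree has 2 nodes {26, 23}, right has 0 { }.
      Root 23: left subtree has 1 node {26}, right has 0 { }.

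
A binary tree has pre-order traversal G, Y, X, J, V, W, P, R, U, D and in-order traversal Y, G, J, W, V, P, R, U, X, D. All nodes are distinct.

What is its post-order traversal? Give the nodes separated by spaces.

Y W U R P V J D X G

The first element of pre-order is the root; it splits in-order into left and right subtrees.
Root G: left subtree has 1 node {Y}, right has 8 {J, W, V, P, R, U, X, D}.
  Root X: left subtree has 6 nodes {J, W, V, P, R, U}, right has 1 {D}.
    Root J: left subtree has 0 nodes { }, right has 5 {W, V, P, R, U}.
      Root V: left subtree has 1 node {W}, right has 3 {P, R, U}.
        Root P: left subtree has 0 nodes { }, right has 2 {R, U}.
          Root R: left subtree has 0 nodes { }, right has 1 {U}.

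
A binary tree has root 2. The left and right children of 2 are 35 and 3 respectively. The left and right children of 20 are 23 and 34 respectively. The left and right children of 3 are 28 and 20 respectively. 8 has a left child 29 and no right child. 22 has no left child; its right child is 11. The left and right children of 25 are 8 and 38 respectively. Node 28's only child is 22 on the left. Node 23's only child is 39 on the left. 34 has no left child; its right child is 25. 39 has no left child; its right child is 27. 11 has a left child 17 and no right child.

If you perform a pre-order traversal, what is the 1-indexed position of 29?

15

Pre-order visits the node, then its left subtree, then its right subtree.
Visit 2.
At 2: go left to 35.
  35 is a leaf — visit 35.
At 2: go right to 3.
  Visit 3.
  At 3: go left to 28.
    Visit 28.
    At 28: go left to 22.
      Visit 22.
      At 22: no left child.
      At 22: go right to 11.
        Visit 11.
        At 11: go left to 17.
          17 is a leaf — visit 17.
        At 11: no right child.
    At 28: no right child.
  At 3: go right to 20.
    Visit 20.
    At 20: go left to 23.
      Visit 23.
      At 23: go left to 39.
        Visit 39.
        At 39: no left child.
        At 39: go right to 27.
          27 is a leaf — visit 27.
      At 23: no right child.
    At 20: go right to 34.
      Visit 34.
      At 34: no left child.
      At 34: go right to 25.
        Visit 25.
        At 25: go left to 8.
          Visit 8.
          At 8: go left to 29.
            29 is a leaf — visit 29.
          At 8: no right child.
        At 25: go right to 38.
          38 is a leaf — visit 38.
Full pre-order sequence: 2, 35, 3, 28, 22, 11, 17, 20, 23, 39, 27, 34, 25, 8, 29, 38.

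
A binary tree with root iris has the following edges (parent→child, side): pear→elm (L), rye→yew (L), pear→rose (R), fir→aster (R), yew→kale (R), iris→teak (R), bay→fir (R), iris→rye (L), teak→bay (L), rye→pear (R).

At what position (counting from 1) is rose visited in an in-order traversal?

In-order visits the left subtree, then the node, then the right subtree.
At iris: go left to rye.
  At rye: go left to yew.
    At yew: no left child.
    Visit yew.
    At yew: go right to kale.
      kale is a leaf — visit kale.
  Visit rye.
  At rye: go right to pear.
    At pear: go left to elm.
      elm is a leaf — visit elm.
    Visit pear.
    At pear: go right to rose.
      rose is a leaf — visit rose.
Visit iris.
At iris: go right to teak.
  At teak: go left to bay.
    At bay: no left child.
    Visit bay.
    At bay: go right to fir.
      At fir: no left child.
      Visit fir.
      At fir: go right to aster.
        aster is a leaf — visit aster.
  Visit teak.
  At teak: no right child.
Full in-order sequence: yew, kale, rye, elm, pear, rose, iris, bay, fir, aster, teak.

6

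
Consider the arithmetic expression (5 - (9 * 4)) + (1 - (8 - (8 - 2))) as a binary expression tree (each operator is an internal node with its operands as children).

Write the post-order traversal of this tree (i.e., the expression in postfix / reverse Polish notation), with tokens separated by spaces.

Post-order on an expression tree gives postfix notation: for each operator, emit left operand, right operand, then the operator.

5 9 4 * - 1 8 8 2 - - - +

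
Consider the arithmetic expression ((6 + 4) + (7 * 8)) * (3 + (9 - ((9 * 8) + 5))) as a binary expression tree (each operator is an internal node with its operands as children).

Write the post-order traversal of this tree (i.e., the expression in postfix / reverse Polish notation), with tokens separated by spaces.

6 4 + 7 8 * + 3 9 9 8 * 5 + - + *

Post-order on an expression tree gives postfix notation: for each operator, emit left operand, right operand, then the operator.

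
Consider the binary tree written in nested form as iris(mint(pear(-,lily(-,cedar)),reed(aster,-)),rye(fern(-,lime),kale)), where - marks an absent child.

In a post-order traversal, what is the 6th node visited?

mint

Post-order visits the left subtree, then the right subtree, then the node.
At iris: go left to mint.
  At mint: go left to pear.
    At pear: no left child.
    At pear: go right to lily.
      At lily: no left child.
      At lily: go right to cedar.
        cedar is a leaf — visit cedar.
      Visit lily.
    Visit pear.
  At mint: go right to reed.
    At reed: go left to aster.
      aster is a leaf — visit aster.
    At reed: no right child.
    Visit reed.
  Visit mint.
At iris: go right to rye.
  At rye: go left to fern.
    At fern: no left child.
    At fern: go right to lime.
      lime is a leaf — visit lime.
    Visit fern.
  At rye: go right to kale.
    kale is a leaf — visit kale.
  Visit rye.
Visit iris.
Full post-order sequence: cedar, lily, pear, aster, reed, mint, lime, fern, kale, rye, iris.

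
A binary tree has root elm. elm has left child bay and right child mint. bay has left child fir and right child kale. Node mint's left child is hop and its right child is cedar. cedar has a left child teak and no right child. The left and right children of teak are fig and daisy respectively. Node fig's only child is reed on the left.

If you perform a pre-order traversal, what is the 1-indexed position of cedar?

7

Pre-order visits the node, then its left subtree, then its right subtree.
Visit elm.
At elm: go left to bay.
  Visit bay.
  At bay: go left to fir.
    fir is a leaf — visit fir.
  At bay: go right to kale.
    kale is a leaf — visit kale.
At elm: go right to mint.
  Visit mint.
  At mint: go left to hop.
    hop is a leaf — visit hop.
  At mint: go right to cedar.
    Visit cedar.
    At cedar: go left to teak.
      Visit teak.
      At teak: go left to fig.
        Visit fig.
        At fig: go left to reed.
          reed is a leaf — visit reed.
        At fig: no right child.
      At teak: go right to daisy.
        daisy is a leaf — visit daisy.
    At cedar: no right child.
Full pre-order sequence: elm, bay, fir, kale, mint, hop, cedar, teak, fig, reed, daisy.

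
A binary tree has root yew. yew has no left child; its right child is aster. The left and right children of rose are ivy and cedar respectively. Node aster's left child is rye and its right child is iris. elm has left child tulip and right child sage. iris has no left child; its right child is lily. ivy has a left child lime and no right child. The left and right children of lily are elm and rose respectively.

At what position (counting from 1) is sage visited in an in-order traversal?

In-order visits the left subtree, then the node, then the right subtree.
At yew: no left child.
Visit yew.
At yew: go right to aster.
  At aster: go left to rye.
    rye is a leaf — visit rye.
  Visit aster.
  At aster: go right to iris.
    At iris: no left child.
    Visit iris.
    At iris: go right to lily.
      At lily: go left to elm.
        At elm: go left to tulip.
          tulip is a leaf — visit tulip.
        Visit elm.
        At elm: go right to sage.
          sage is a leaf — visit sage.
      Visit lily.
      At lily: go right to rose.
        At rose: go left to ivy.
          At ivy: go left to lime.
            lime is a leaf — visit lime.
          Visit ivy.
          At ivy: no right child.
        Visit rose.
        At rose: go right to cedar.
          cedar is a leaf — visit cedar.
Full in-order sequence: yew, rye, aster, iris, tulip, elm, sage, lily, lime, ivy, rose, cedar.

7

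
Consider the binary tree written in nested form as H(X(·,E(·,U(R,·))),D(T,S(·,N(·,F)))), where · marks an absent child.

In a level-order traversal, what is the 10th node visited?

Level-order visits nodes level by level from the root, left to right within each level.
Level 0: H
Level 1: X, D
Level 2: E, T, S
Level 3: U, N
Level 4: R, F
Full level-order sequence: H, X, D, E, T, S, U, N, R, F.

F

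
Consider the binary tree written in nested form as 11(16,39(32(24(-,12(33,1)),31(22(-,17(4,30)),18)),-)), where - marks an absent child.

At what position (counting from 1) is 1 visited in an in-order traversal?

In-order visits the left subtree, then the node, then the right subtree.
At 11: go left to 16.
  16 is a leaf — visit 16.
Visit 11.
At 11: go right to 39.
  At 39: go left to 32.
    At 32: go left to 24.
      At 24: no left child.
      Visit 24.
      At 24: go right to 12.
        At 12: go left to 33.
          33 is a leaf — visit 33.
        Visit 12.
        At 12: go right to 1.
          1 is a leaf — visit 1.
    Visit 32.
    At 32: go right to 31.
      At 31: go left to 22.
        At 22: no left child.
        Visit 22.
        At 22: go right to 17.
          At 17: go left to 4.
            4 is a leaf — visit 4.
          Visit 17.
          At 17: go right to 30.
            30 is a leaf — visit 30.
      Visit 31.
      At 31: go right to 18.
        18 is a leaf — visit 18.
  Visit 39.
  At 39: no right child.
Full in-order sequence: 16, 11, 24, 33, 12, 1, 32, 22, 4, 17, 30, 31, 18, 39.

6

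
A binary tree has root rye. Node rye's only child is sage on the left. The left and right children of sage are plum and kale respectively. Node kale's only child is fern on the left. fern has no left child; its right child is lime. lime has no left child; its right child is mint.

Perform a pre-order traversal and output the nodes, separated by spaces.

Pre-order visits the node, then its left subtree, then its right subtree.
Visit rye.
At rye: go left to sage.
  Visit sage.
  At sage: go left to plum.
    plum is a leaf — visit plum.
  At sage: go right to kale.
    Visit kale.
    At kale: go left to fern.
      Visit fern.
      At fern: no left child.
      At fern: go right to lime.
        Visit lime.
        At lime: no left child.
        At lime: go right to mint.
          mint is a leaf — visit mint.
    At kale: no right child.
At rye: no right child.

rye sage plum kale fern lime mint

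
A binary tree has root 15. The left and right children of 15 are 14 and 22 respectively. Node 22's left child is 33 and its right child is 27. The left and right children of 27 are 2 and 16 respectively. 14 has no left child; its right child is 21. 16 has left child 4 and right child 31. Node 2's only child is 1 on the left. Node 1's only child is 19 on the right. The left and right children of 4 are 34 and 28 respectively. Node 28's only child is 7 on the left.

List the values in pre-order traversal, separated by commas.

15, 14, 21, 22, 33, 27, 2, 1, 19, 16, 4, 34, 28, 7, 31

Pre-order visits the node, then its left subtree, then its right subtree.
Visit 15.
At 15: go left to 14.
  Visit 14.
  At 14: no left child.
  At 14: go right to 21.
    21 is a leaf — visit 21.
At 15: go right to 22.
  Visit 22.
  At 22: go left to 33.
    33 is a leaf — visit 33.
  At 22: go right to 27.
    Visit 27.
    At 27: go left to 2.
      Visit 2.
      At 2: go left to 1.
        Visit 1.
        At 1: no left child.
        At 1: go right to 19.
          19 is a leaf — visit 19.
      At 2: no right child.
    At 27: go right to 16.
      Visit 16.
      At 16: go left to 4.
        Visit 4.
        At 4: go left to 34.
          34 is a leaf — visit 34.
        At 4: go right to 28.
          Visit 28.
          At 28: go left to 7.
            7 is a leaf — visit 7.
          At 28: no right child.
      At 16: go right to 31.
        31 is a leaf — visit 31.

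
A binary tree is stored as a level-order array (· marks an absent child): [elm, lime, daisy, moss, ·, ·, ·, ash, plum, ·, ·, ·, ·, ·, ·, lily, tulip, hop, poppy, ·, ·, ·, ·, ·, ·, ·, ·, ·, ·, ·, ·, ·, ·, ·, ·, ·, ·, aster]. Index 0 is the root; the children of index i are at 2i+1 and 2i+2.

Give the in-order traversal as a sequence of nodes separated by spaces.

In-order visits the left subtree, then the node, then the right subtree.
At elm: go left to lime.
  At lime: go left to moss.
    At moss: go left to ash.
      At ash: go left to lily.
        lily is a leaf — visit lily.
      Visit ash.
      At ash: go right to tulip.
        tulip is a leaf — visit tulip.
    Visit moss.
    At moss: go right to plum.
      At plum: go left to hop.
        hop is a leaf — visit hop.
      Visit plum.
      At plum: go right to poppy.
        At poppy: go left to aster.
          aster is a leaf — visit aster.
        Visit poppy.
        At poppy: no right child.
  Visit lime.
  At lime: no right child.
Visit elm.
At elm: go right to daisy.
  daisy is a leaf — visit daisy.

lily ash tulip moss hop plum aster poppy lime elm daisy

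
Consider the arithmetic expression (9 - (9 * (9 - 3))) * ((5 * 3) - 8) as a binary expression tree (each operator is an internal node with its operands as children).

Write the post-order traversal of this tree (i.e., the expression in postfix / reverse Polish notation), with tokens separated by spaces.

9 9 9 3 - * - 5 3 * 8 - *

Post-order on an expression tree gives postfix notation: for each operator, emit left operand, right operand, then the operator.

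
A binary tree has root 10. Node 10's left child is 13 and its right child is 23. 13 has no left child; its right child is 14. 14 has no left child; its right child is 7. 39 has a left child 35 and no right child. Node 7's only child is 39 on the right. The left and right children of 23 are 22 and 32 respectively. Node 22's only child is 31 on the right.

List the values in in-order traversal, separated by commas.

In-order visits the left subtree, then the node, then the right subtree.
At 10: go left to 13.
  At 13: no left child.
  Visit 13.
  At 13: go right to 14.
    At 14: no left child.
    Visit 14.
    At 14: go right to 7.
      At 7: no left child.
      Visit 7.
      At 7: go right to 39.
        At 39: go left to 35.
          35 is a leaf — visit 35.
        Visit 39.
        At 39: no right child.
Visit 10.
At 10: go right to 23.
  At 23: go left to 22.
    At 22: no left child.
    Visit 22.
    At 22: go right to 31.
      31 is a leaf — visit 31.
  Visit 23.
  At 23: go right to 32.
    32 is a leaf — visit 32.

13, 14, 7, 35, 39, 10, 22, 31, 23, 32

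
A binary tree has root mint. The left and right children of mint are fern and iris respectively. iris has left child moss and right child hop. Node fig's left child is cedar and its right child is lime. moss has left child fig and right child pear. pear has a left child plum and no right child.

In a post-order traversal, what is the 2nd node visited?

Post-order visits the left subtree, then the right subtree, then the node.
At mint: go left to fern.
  fern is a leaf — visit fern.
At mint: go right to iris.
  At iris: go left to moss.
    At moss: go left to fig.
      At fig: go left to cedar.
        cedar is a leaf — visit cedar.
      At fig: go right to lime.
        lime is a leaf — visit lime.
      Visit fig.
    At moss: go right to pear.
      At pear: go left to plum.
        plum is a leaf — visit plum.
      At pear: no right child.
      Visit pear.
    Visit moss.
  At iris: go right to hop.
    hop is a leaf — visit hop.
  Visit iris.
Visit mint.
Full post-order sequence: fern, cedar, lime, fig, plum, pear, moss, hop, iris, mint.

cedar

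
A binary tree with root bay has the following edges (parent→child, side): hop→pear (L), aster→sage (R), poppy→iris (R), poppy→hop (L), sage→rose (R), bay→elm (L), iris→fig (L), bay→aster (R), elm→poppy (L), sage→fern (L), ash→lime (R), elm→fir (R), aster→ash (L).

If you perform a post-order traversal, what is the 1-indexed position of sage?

12

Post-order visits the left subtree, then the right subtree, then the node.
At bay: go left to elm.
  At elm: go left to poppy.
    At poppy: go left to hop.
      At hop: go left to pear.
        pear is a leaf — visit pear.
      At hop: no right child.
      Visit hop.
    At poppy: go right to iris.
      At iris: go left to fig.
        fig is a leaf — visit fig.
      At iris: no right child.
      Visit iris.
    Visit poppy.
  At elm: go right to fir.
    fir is a leaf — visit fir.
  Visit elm.
At bay: go right to aster.
  At aster: go left to ash.
    At ash: no left child.
    At ash: go right to lime.
      lime is a leaf — visit lime.
    Visit ash.
  At aster: go right to sage.
    At sage: go left to fern.
      fern is a leaf — visit fern.
    At sage: go right to rose.
      rose is a leaf — visit rose.
    Visit sage.
  Visit aster.
Visit bay.
Full post-order sequence: pear, hop, fig, iris, poppy, fir, elm, lime, ash, fern, rose, sage, aster, bay.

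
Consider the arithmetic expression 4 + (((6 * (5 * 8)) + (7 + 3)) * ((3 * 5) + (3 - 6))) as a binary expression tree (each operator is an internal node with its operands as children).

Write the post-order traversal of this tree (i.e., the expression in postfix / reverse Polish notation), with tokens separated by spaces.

Post-order on an expression tree gives postfix notation: for each operator, emit left operand, right operand, then the operator.

4 6 5 8 * * 7 3 + + 3 5 * 3 6 - + * +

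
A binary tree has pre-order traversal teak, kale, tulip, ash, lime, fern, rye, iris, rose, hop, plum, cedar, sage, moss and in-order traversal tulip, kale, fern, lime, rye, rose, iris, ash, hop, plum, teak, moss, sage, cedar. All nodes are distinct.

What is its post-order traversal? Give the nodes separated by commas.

tulip, fern, rose, iris, rye, lime, plum, hop, ash, kale, moss, sage, cedar, teak

The first element of pre-order is the root; it splits in-order into left and right subtrees.
Root teak: left subtree has 10 nodes {tulip, kale, fern, lime, rye, rose, iris, ash, hop, plum}, right has 3 {moss, sage, cedar}.
  Root kale: left subtree has 1 node {tulip}, right has 8 {fern, lime, rye, rose, iris, ash, hop, plum}.
    Root ash: left subtree has 5 nodes {fern, lime, rye, rose, iris}, right has 2 {hop, plum}.
      Root lime: left subtree has 1 node {fern}, right has 3 {rye, rose, iris}.
        Root rye: left subtree has 0 nodes { }, right has 2 {rose, iris}.
          Root iris: left subtree has 1 node {rose}, right has 0 { }.
      Root hop: left subtree has 0 nodes { }, right has 1 {plum}.
  Root cedar: left subtree has 2 nodes {moss, sage}, right has 0 { }.
    Root sage: left subtree has 1 node {moss}, right has 0 { }.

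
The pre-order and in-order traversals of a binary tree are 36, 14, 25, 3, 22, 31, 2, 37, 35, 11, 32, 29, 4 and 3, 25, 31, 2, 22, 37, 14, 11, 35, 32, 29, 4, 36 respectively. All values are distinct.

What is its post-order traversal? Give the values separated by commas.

The first element of pre-order is the root; it splits in-order into left and right subtrees.
Root 36: left subtree has 12 nodes {3, 25, 31, 2, 22, 37, 14, 11, 35, 32, 29, 4}, right has 0 { }.
  Root 14: left subtree has 6 nodes {3, 25, 31, 2, 22, 37}, right has 5 {11, 35, 32, 29, 4}.
    Root 25: left subtree has 1 node {3}, right has 4 {31, 2, 22, 37}.
      Root 22: left subtree has 2 nodes {31, 2}, right has 1 {37}.
        Root 31: left subtree has 0 nodes { }, right has 1 {2}.
    Root 35: left subtree has 1 node {11}, right has 3 {32, 29, 4}.
      Root 32: left subtree has 0 nodes { }, right has 2 {29, 4}.
        Root 29: left subtree has 0 nodes { }, right has 1 {4}.

3, 2, 31, 37, 22, 25, 11, 4, 29, 32, 35, 14, 36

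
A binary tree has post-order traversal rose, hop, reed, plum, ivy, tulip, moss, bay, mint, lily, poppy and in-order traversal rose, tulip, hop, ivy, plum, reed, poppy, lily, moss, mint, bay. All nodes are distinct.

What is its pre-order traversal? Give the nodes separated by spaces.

The last element of post-order is the root; it splits in-order into left and right subtrees.
Root poppy: left subtree has 6 nodes {rose, tulip, hop, ivy, plum, reed}, right has 4 {lily, moss, mint, bay}.
  Root tulip: left subtree has 1 node {rose}, right has 4 {hop, ivy, plum, reed}.
    Root ivy: left subtree has 1 node {hop}, right has 2 {plum, reed}.
      Root plum: left subtree has 0 nodes { }, right has 1 {reed}.
  Root lily: left subtree has 0 nodes { }, right has 3 {moss, mint, bay}.
    Root mint: left subtree has 1 node {moss}, right has 1 {bay}.

poppy tulip rose ivy hop plum reed lily mint moss bay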